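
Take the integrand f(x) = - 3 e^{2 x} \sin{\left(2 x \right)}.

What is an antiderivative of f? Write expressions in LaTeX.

An antiderivative is F(x) = - \frac{3 e^{2 x} \sin{\left(2 x \right)}}{4} + \frac{3 e^{2 x} \cos{\left(2 x \right)}}{4}.

Recover f(x) by differentiating a candidate F(x); any mismatch rules it out.
Check: d/dx[- \frac{3 e^{2 x} \sin{\left(2 x \right)}}{4} + \frac{3 e^{2 x} \cos{\left(2 x \right)}}{4}] = - 3 e^{2 x} \sin{\left(2 x \right)} = f(x).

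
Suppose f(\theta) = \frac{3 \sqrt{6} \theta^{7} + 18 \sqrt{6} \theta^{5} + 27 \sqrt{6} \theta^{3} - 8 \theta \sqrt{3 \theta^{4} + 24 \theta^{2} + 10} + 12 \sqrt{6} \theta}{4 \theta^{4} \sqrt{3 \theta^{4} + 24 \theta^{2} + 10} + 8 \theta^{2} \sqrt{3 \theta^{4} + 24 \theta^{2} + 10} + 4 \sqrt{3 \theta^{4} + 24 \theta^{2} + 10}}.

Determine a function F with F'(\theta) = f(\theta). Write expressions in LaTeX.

Whatever form F(\theta) takes, F'(\theta) = f(\theta) is non-negotiable.
Check: d/d\theta[\frac{\sqrt{6} \left(\theta^{2} + 1\right) \sqrt{3 \theta^{4} + 24 \theta^{2} + 10} + 8}{8 \left(\theta^{2} + 1\right)}] = \frac{3 \sqrt{6} \theta^{7} + 18 \sqrt{6} \theta^{5} + 27 \sqrt{6} \theta^{3} - 8 \theta \sqrt{3 \theta^{4} + 24 \theta^{2} + 10} + 12 \sqrt{6} \theta}{4 \theta^{4} \sqrt{3 \theta^{4} + 24 \theta^{2} + 10} + 8 \theta^{2} \sqrt{3 \theta^{4} + 24 \theta^{2} + 10} + 4 \sqrt{3 \theta^{4} + 24 \theta^{2} + 10}} = f(\theta).

An antiderivative is F(\theta) = \frac{\sqrt{6} \left(\theta^{2} + 1\right) \sqrt{3 \theta^{4} + 24 \theta^{2} + 10} + 8}{8 \left(\theta^{2} + 1\right)}.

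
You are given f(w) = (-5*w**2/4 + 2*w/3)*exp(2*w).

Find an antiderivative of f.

An antiderivative is F(w) = -5*w**2*exp(2*w)/8 + 23*w*exp(2*w)/24 - 23*exp(2*w)/48.

Recognize the product-rule pattern: f = u'v + uv' with u = -5*w**2/8 + 23*w/24 - 23/48, v = exp(2*w), so integration by parts undoes it.
Check: d/dw[-5*w**2*exp(2*w)/8 + 23*w*exp(2*w)/24 - 23*exp(2*w)/48] = -5*w**2*exp(2*w)/4 + 2*w*exp(2*w)/3, which equals f(w).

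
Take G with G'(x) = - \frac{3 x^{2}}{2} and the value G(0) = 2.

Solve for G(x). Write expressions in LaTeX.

A candidate passes only if d/dx[G] lands on the given G'(x) exactly.
A general antiderivative is - \frac{x^{3}}{2} + C.
The condition gives C = 2 - (0) = 2.
So G(x) = 2 - \frac{x^{3}}{2}.
Check: d/dx[2 - \frac{x^{3}}{2}] = - \frac{3 x^{2}}{2} = G'(x).

G(x) = 2 - \frac{x^{3}}{2}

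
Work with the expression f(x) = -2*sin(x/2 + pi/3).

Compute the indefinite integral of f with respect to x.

Recover f(x) by differentiating a candidate F(x); any mismatch rules it out.
Check: d/dx[4*cos(x/2 + pi/3)] = -2*sin(x/2 + pi/3) = f(x).

F(x) = 4*cos(x/2 + pi/3) + C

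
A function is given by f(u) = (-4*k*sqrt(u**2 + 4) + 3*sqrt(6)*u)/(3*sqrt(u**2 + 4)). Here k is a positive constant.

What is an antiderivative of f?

An antiderivative F(u) passes only if d/du[F] lands on f(u) exactly.
Check: d/du[-4*k*u/3 + 2*sqrt(3*u**2/2 + 6)] = (-4*k*sqrt(u**2 + 4) + 3*sqrt(6)*u)/(3*sqrt(u**2 + 4)) = f(u).

An antiderivative is F(u) = -4*k*u/3 + 2*sqrt(3*u**2/2 + 6).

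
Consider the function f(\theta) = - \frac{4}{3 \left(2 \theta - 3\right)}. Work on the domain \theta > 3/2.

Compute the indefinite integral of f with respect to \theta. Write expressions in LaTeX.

Differentiate the proposed F(\theta) back; it has to land on f(\theta) exactly.
Check: d/d\theta[- \frac{2 \log{\left(\theta - \frac{3}{2} \right)}}{3}] = - \frac{4}{6 \theta - 9}, which equals f(\theta).

F(\theta) = - \frac{2 \log{\left(\theta - \frac{3}{2} \right)}}{3} + C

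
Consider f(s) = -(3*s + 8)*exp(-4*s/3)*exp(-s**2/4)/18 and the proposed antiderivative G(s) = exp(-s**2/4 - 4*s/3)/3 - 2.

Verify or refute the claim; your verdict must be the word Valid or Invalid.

Valid - the claim checks out under differentiation.

d/ds[G] = (-3*s - 8)*exp(-4*s/3)*exp(-s**2/4)/18
This equals f(s) exactly, so the claim holds.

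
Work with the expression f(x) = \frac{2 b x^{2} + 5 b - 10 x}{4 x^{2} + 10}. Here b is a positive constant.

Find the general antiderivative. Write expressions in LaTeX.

For F(x) to be correct the identity F'(x) - f(x) = 0 must hold.
Check: d/dx[\frac{b x}{2} - \frac{5 \log{\left(x^{2} + \frac{5}{2} \right)}}{4}] = \frac{2 b x^{2} + 5 b - 10 x}{4 x^{2} + 10} = f(x).

F(x) = \frac{b x}{2} - \frac{5 \log{\left(x^{2} + \frac{5}{2} \right)}}{4} + C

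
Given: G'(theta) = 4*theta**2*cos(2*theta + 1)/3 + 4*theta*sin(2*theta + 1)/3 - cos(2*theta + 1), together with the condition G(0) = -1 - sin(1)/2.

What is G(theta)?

G'(theta) has the shape u'v + uv' for u = 2*theta**2/3 - 1/2 and v = sin(2*theta + 1) — it is the derivative of the product u*v.
A general antiderivative is (4*theta**2/3 - 1)*sin(2*theta + 1)/2 + C.
The condition gives C = -1 - sin(1)/2 - (-sin(1)/2) = -1.
So G(theta) = 2*theta**2*sin(2*theta + 1)/3 - sin(2*theta + 1)/2 - 1.
Check: d/dtheta[2*theta**2*sin(2*theta + 1)/3 - sin(2*theta + 1)/2 - 1] = 4*theta**2*cos(2*theta + 1)/3 + 4*theta*sin(2*theta + 1)/3 - cos(2*theta + 1) = G'(theta).

G(theta) = 2*theta**2*sin(2*theta + 1)/3 - sin(2*theta + 1)/2 - 1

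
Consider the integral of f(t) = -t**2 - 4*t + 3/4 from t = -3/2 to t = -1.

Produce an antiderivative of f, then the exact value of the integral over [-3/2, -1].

Integrate term by term and add the pieces.
F(t) = -(4*t**3 + 24*t**2 - 9*t - 12)/12 is an antiderivative of f.
Check: d/dt[-(4*t**3 + 24*t**2 - 9*t - 12)/12] = -t**2 - 4*t + 3/4 = f(t).
F(-1) = -17/12; F(-3/2) = -7/2.
Integral = F(-1) - F(-3/2) = 25/12.

Antiderivative: F(t) = -(4*t**3 + 24*t**2 - 9*t - 12)/12; value = 25/12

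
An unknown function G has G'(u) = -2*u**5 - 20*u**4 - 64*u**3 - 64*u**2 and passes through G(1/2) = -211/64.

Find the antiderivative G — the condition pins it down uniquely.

G(u) = -u**6/3 - 4*u**5 - 16*u**4 - 64*u**3/3 + 1/2

The substitution w = -u**2 - 4*u works: G'(u) is exactly (dG/dw)*(dw/du) for that inner function.
A general antiderivative is (-u**2 - 4*u)**3/3 + C.
The condition gives C = -211/64 - (-243/64) = 1/2.
So G(u) = -u**6/3 - 4*u**5 - 16*u**4 - 64*u**3/3 + 1/2.
Check: d/du[-u**6/3 - 4*u**5 - 16*u**4 - 64*u**3/3 + 1/2] = -2*u**5 - 20*u**4 - 64*u**3 - 64*u**2 = G'(u).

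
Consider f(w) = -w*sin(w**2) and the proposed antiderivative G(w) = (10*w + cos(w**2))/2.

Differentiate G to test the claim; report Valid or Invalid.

Invalid: d/dw[G] - f = 5, which is not 0.

d/dw[G] = -w*sin(w**2) + 5
d/dw[G] - f(w) = 5 != 0.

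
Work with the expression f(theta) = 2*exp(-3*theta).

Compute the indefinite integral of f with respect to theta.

F(theta) = -2*exp(-3*theta)/3 + C

Whatever form F(theta) takes, F'(theta) = f(theta) is non-negotiable.
Check: d/dtheta[-2*exp(-3*theta)/3] = 2*exp(-3*theta) = f(theta).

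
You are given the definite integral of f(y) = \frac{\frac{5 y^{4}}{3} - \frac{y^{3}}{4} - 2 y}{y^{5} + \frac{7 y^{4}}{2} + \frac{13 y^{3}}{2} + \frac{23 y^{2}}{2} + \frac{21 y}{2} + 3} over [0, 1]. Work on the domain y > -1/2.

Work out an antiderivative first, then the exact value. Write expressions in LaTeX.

The denominator factors as 6 \left(y + 1\right) \left(y + 2\right) \left(2 y + 1\right) \left(y^{2} + 3\right); partial fractions split f into directly integrable pieces: \frac{5 \left(y - 33\right)}{104 \left(y^{2} + 3\right)} + \frac{109}{117 \left(2 y + 1\right)} + \frac{28}{9 \left(y + 2\right)} - \frac{47}{24 \left(y + 1\right)}.
F(y) = \frac{109 \log{\left(y + \frac{1}{2} \right)}}{234} - \frac{47 \log{\left(y + 1 \right)}}{24} + \frac{28 \log{\left(y + 2 \right)}}{9} + \frac{5 \log{\left(y^{2} + 3 \right)}}{208} - \frac{55 \sqrt{3} \operatorname{atan}{\left(\frac{\sqrt{3} y}{3} \right)}}{104} is an antiderivative of f.
Check: d/dy[\frac{109 \log{\left(y + \frac{1}{2} \right)}}{234} - \frac{47 \log{\left(y + 1 \right)}}{24} + \frac{28 \log{\left(y + 2 \right)}}{9} + \frac{5 \log{\left(y^{2} + 3 \right)}}{208} - \frac{55 \sqrt{3} \operatorname{atan}{\left(\frac{\sqrt{3} y}{3} \right)}}{104}] = \frac{20 y^{4} - 3 y^{3} - 24 y}{12 y^{5} + 42 y^{4} + 78 y^{3} + 138 y^{2} + 126 y + 36}, which equals f(y).
F(1) = - \frac{47 \log{\left(2 \right)}}{24} - \frac{55 \sqrt{3} \pi}{624} + \frac{5 \log{\left(4 \right)}}{208} + \frac{109 \log{\left(\frac{3}{2} \right)}}{234} + \frac{28 \log{\left(3 \right)}}{9}; F(0) = \frac{5 \log{\left(3 \right)}}{208} + \frac{619 \log{\left(2 \right)}}{234}.
Integral = F(1) - F(0) = - \frac{4309 \log{\left(2 \right)}}{936} - \frac{55 \sqrt{3} \pi}{624} + \frac{5 \log{\left(4 \right)}}{208} + \frac{109 \log{\left(\frac{3}{2} \right)}}{234} + \frac{5779 \log{\left(3 \right)}}{1872}.

Antiderivative: F(y) = \frac{109 \log{\left(y + \frac{1}{2} \right)}}{234} - \frac{47 \log{\left(y + 1 \right)}}{24} + \frac{28 \log{\left(y + 2 \right)}}{9} + \frac{5 \log{\left(y^{2} + 3 \right)}}{208} - \frac{55 \sqrt{3} \operatorname{atan}{\left(\frac{\sqrt{3} y}{3} \right)}}{104}; value = - \frac{4309 \log{\left(2 \right)}}{936} - \frac{55 \sqrt{3} \pi}{624} + \frac{5 \log{\left(4 \right)}}{208} + \frac{109 \log{\left(\frac{3}{2} \right)}}{234} + \frac{5779 \log{\left(3 \right)}}{1872}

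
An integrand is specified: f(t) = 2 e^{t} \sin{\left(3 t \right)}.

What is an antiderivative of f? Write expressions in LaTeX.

An antiderivative is F(t) = \frac{e^{t} \sin{\left(3 t \right)}}{5} - \frac{3 e^{t} \cos{\left(3 t \right)}}{5}.

A candidate is checked by its d/dt: the result must match f(t).
Check: d/dt[\frac{e^{t} \sin{\left(3 t \right)}}{5} - \frac{3 e^{t} \cos{\left(3 t \right)}}{5}] = 2 e^{t} \sin{\left(3 t \right)} = f(t).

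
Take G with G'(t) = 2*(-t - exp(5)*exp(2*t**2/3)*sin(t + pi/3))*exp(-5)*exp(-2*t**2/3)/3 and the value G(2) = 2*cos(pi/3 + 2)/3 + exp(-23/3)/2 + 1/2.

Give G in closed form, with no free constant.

G(t) = exp(-2*t**2/3 - 5)/2 + 2*cos(t + pi/3)/3 + 1/2

The proposed G(t) is checked by its d/dt: the result must match the given G'(t).
A general antiderivative is exp(-2*t**2/3 - 5)/2 + 2*cos(t + pi/3)/3 + C.
The condition gives C = 2*cos(pi/3 + 2)/3 + exp(-23/3)/2 + 1/2 - (2*cos(pi/3 + 2)/3 + exp(-23/3)/2) = 1/2.
So G(t) = exp(-2*t**2/3 - 5)/2 + 2*cos(t + pi/3)/3 + 1/2.
Check: d/dt[exp(-2*t**2/3 - 5)/2 + 2*cos(t + pi/3)/3 + 1/2] = (-2*t - 2*exp(5)*exp(2*t**2/3)*sin(t + pi/3))*exp(-5)*exp(-2*t**2/3)/3, which equals G'(t).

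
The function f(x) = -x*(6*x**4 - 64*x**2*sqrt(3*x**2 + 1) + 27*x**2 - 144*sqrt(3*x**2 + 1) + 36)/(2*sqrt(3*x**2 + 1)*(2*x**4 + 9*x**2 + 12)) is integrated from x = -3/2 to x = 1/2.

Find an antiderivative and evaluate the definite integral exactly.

An antiderivative F(x) passes only if d/dx[F] lands on f(x) exactly.
F(x) = -sqrt(3*x**2 + 1)/2 + 4*log(2*x**4/3 + 3*x**2 + 4) is an antiderivative of f.
Check: d/dx[-sqrt(3*x**2 + 1)/2 + 4*log(2*x**4/3 + 3*x**2 + 4)] = (-6*x**5 + 64*x**3*sqrt(3*x**2 + 1) - 27*x**3 + 144*x*sqrt(3*x**2 + 1) - 36*x)/(4*x**4*sqrt(3*x**2 + 1) + 18*x**2*sqrt(3*x**2 + 1) + 24*sqrt(3*x**2 + 1)), which equals f(x).
F(1/2) = -sqrt(7)/4 + 4*log(115/24); F(-3/2) = -sqrt(31)/4 + 4*log(113/8).
Integral = F(1/2) - F(-3/2) = -4*log(113/8) - sqrt(7)/4 + sqrt(31)/4 + 4*log(115/24).

Antiderivative: F(x) = -sqrt(3*x**2 + 1)/2 + 4*log(2*x**4/3 + 3*x**2 + 4); value = -4*log(113/8) - sqrt(7)/4 + sqrt(31)/4 + 4*log(115/24)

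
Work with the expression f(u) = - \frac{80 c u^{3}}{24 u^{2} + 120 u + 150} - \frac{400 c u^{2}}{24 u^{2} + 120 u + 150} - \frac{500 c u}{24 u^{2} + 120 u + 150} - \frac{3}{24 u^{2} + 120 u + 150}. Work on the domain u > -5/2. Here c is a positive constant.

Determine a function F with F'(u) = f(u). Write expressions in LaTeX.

Integrate term by term and add the pieces.
Check: d/du[- \frac{5 c u^{2}}{3} + \frac{1}{8 u + 20}] = \frac{- 80 c u^{3} - 400 c u^{2} - 500 c u - 3}{24 u^{2} + 120 u + 150}, which equals f(u).

An antiderivative is F(u) = - \frac{5 c u^{2}}{3} + \frac{1}{8 u + 20}.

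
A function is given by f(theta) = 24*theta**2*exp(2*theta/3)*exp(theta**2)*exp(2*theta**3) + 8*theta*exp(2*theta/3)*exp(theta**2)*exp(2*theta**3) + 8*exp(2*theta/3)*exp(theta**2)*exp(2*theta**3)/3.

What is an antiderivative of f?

The substitution u = 2*theta**3 + theta**2 + 2*theta/3 works: f is exactly (dF/du)*(du/dtheta) for that inner function.
Check: d/dtheta[4*exp(2*theta**3 + theta**2 + 2*theta/3)] = 24*theta**2*exp(2*theta/3)*exp(theta**2)*exp(2*theta**3) + 8*theta*exp(2*theta/3)*exp(theta**2)*exp(2*theta**3) + 8*exp(2*theta/3)*exp(theta**2)*exp(2*theta**3)/3 = f(theta).

An antiderivative is F(theta) = 4*exp(2*theta**3 + theta**2 + 2*theta/3).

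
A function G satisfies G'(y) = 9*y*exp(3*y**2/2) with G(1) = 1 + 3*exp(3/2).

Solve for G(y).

G(y) = 3*exp(3*y**2/2) + 1

The substitution u = 3*y**2/2 works: G'(y) is exactly (dG/du)*(du/dy) for that inner function.
A general antiderivative is 3*exp(3*y**2/2) + C.
The condition gives C = 1 + 3*exp(3/2) - (3*exp(3/2)) = 1.
So G(y) = 3*exp(3*y**2/2) + 1.
Check: d/dy[3*exp(3*y**2/2) + 1] = 9*y*exp(3*y**2/2) = G'(y).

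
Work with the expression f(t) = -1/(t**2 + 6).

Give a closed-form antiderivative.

A first test for any F(t): its t-derivative must equal f(t) identically.
Check: d/dt[-sqrt(6)*atan(sqrt(6)*t/6)/6] = -1/(t**2 + 6) = f(t).

An antiderivative is F(t) = -sqrt(6)*atan(sqrt(6)*t/6)/6.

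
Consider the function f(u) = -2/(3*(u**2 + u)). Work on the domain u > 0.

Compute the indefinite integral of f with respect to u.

F(u) = -2*log(u)/3 + 2*log(u + 1)/3 + C

Factor the denominator (3*u*(u + 1)) and decompose: f = 2/(3*(u + 1)) - 2/(3*u); each piece integrates to a log, atan, or power term.
Check: d/du[-2*log(u)/3 + 2*log(u + 1)/3] = -2/(3*u**2 + 3*u), which equals f(u).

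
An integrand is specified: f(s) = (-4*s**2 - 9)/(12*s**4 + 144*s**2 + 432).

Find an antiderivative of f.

Recover f(s) by differentiating a candidate F(s); any mismatch rules it out.
Check: d/ds[5*s/(48*s**2 + 288) - 11*sqrt(6)*atan(sqrt(6)*s/6)/288] = (-4*s**2 - 9)/(12*s**4 + 144*s**2 + 432) = f(s).

An antiderivative is F(s) = 5*s/(48*s**2 + 288) - 11*sqrt(6)*atan(sqrt(6)*s/6)/288.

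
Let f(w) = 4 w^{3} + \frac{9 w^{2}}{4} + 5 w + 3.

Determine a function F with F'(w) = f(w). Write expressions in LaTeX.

An antiderivative is F(w) = w^{4} + \frac{3 w^{3}}{4} + \frac{5 w^{2}}{2} + 3 w.

Integrate term by term and add the pieces.
Check: d/dw[w^{4} + \frac{3 w^{3}}{4} + \frac{5 w^{2}}{2} + 3 w] = 4 w^{3} + \frac{9 w^{2}}{4} + 5 w + 3 = f(w).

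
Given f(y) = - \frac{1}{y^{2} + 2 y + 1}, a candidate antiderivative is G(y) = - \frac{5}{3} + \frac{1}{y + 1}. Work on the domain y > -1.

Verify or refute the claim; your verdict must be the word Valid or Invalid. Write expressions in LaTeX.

Valid. The derivative of G reproduces f.

d/dy[G] = - \frac{1}{y^{2} + 2 y + 1}
This equals f(y) exactly, so the claim holds.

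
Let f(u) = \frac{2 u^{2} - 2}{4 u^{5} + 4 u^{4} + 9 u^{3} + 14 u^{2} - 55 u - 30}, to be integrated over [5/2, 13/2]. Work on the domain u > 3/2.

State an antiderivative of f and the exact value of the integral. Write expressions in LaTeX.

The denominator factors as \left(u + 2\right) \left(2 u - 3\right) \left(2 u + 1\right) \left(u^{2} + 5\right); partial fractions split f into directly integrable pieces: - \frac{4 \left(31 u - 26\right)}{1827 \left(u^{2} + 5\right)} + \frac{1}{21 \left(2 u + 1\right)} + \frac{5}{203 \left(2 u - 3\right)} + \frac{2}{63 \left(u + 2\right)}.
F(u) = \frac{225 \log{\left(u - \frac{3}{2} \right)} + 435 \log{\left(u + \frac{1}{2} \right)} + 580 \log{\left(u + 2 \right)} - 620 \log{\left(u^{2} + 5 \right)} + 208 \sqrt{5} \operatorname{atan}{\left(\frac{\sqrt{5} u}{5} \right)}}{18270} is an antiderivative of f.
Check: d/du[\frac{225 \log{\left(u - \frac{3}{2} \right)} + 435 \log{\left(u + \frac{1}{2} \right)} + 580 \log{\left(u + 2 \right)} - 620 \log{\left(u^{2} + 5 \right)} + 208 \sqrt{5} \operatorname{atan}{\left(\frac{\sqrt{5} u}{5} \right)}}{18270}] = \frac{2 u^{2} - 2}{4 u^{5} + 4 u^{4} + 9 u^{3} + 14 u^{2} - 55 u - 30} = f(u).
F(13/2) = - \frac{62 \log{\left(\frac{189}{4} \right)}}{1827} + \frac{5 \log{\left(5 \right)}}{406} + \frac{104 \sqrt{5} \operatorname{atan}{\left(\frac{13 \sqrt{5}}{10} \right)}}{9135} + \frac{\log{\left(7 \right)}}{42} + \frac{2 \log{\left(\frac{17}{2} \right)}}{63}; F(5/2) = - \frac{62 \log{\left(\frac{45}{4} \right)}}{1827} + \frac{104 \sqrt{5} \operatorname{atan}{\left(\frac{\sqrt{5}}{2} \right)}}{9135} + \frac{\log{\left(3 \right)}}{42} + \frac{2 \log{\left(\frac{9}{2} \right)}}{63}.
Integral = F(13/2) - F(5/2) = - \frac{62 \log{\left(\frac{189}{4} \right)}}{1827} - \frac{2 \log{\left(\frac{9}{2} \right)}}{63} - \frac{\log{\left(3 \right)}}{42} - \frac{104 \sqrt{5} \operatorname{atan}{\left(\frac{\sqrt{5}}{2} \right)}}{9135} + \frac{5 \log{\left(5 \right)}}{406} + \frac{104 \sqrt{5} \operatorname{atan}{\left(\frac{13 \sqrt{5}}{10} \right)}}{9135} + \frac{\log{\left(7 \right)}}{42} + \frac{2 \log{\left(\frac{17}{2} \right)}}{63} + \frac{62 \log{\left(\frac{45}{4} \right)}}{1827}.

Antiderivative: F(u) = \frac{225 \log{\left(u - \frac{3}{2} \right)} + 435 \log{\left(u + \frac{1}{2} \right)} + 580 \log{\left(u + 2 \right)} - 620 \log{\left(u^{2} + 5 \right)} + 208 \sqrt{5} \operatorname{atan}{\left(\frac{\sqrt{5} u}{5} \right)}}{18270}; value = - \frac{62 \log{\left(\frac{189}{4} \right)}}{1827} - \frac{2 \log{\left(\frac{9}{2} \right)}}{63} - \frac{\log{\left(3 \right)}}{42} - \frac{104 \sqrt{5} \operatorname{atan}{\left(\frac{\sqrt{5}}{2} \right)}}{9135} + \frac{5 \log{\left(5 \right)}}{406} + \frac{104 \sqrt{5} \operatorname{atan}{\left(\frac{13 \sqrt{5}}{10} \right)}}{9135} + \frac{\log{\left(7 \right)}}{42} + \frac{2 \log{\left(\frac{17}{2} \right)}}{63} + \frac{62 \log{\left(\frac{45}{4} \right)}}{1827}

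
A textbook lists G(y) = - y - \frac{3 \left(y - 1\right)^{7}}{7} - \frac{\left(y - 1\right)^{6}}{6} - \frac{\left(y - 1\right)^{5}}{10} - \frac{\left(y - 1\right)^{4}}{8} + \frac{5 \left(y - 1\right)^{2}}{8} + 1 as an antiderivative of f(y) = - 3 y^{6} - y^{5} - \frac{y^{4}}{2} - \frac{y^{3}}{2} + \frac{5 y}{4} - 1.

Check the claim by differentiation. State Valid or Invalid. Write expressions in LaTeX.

Invalid: d/dy[G] - f = 18 y^{5} - 40 y^{4} + 52 y^{3} - \frac{73 y^{2}}{2} + \frac{27 y}{2} - \frac{13}{4}, which is not 0.

d/dy[G] = - 3 y^{6} + 17 y^{5} - \frac{81 y^{4}}{2} + \frac{103 y^{3}}{2} - \frac{73 y^{2}}{2} + \frac{59 y}{4} - \frac{17}{4}
d/dy[G] - f(y) = 18 y^{5} - 40 y^{4} + 52 y^{3} - \frac{73 y^{2}}{2} + \frac{27 y}{2} - \frac{13}{4} != 0.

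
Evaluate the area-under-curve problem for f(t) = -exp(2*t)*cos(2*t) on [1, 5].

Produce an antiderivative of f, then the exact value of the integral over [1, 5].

Antiderivative: F(t) = -exp(2*t)*sin(2*t)/4 - exp(2*t)*cos(2*t)/4; value = exp(2)*cos(2)/4 + exp(2)*sin(2)/4 - exp(10)*sin(10)/4 - exp(10)*cos(10)/4

A first test for any F(t): its t-derivative must equal f(t) identically.
F(t) = -exp(2*t)*sin(2*t)/4 - exp(2*t)*cos(2*t)/4 is an antiderivative of f.
Check: d/dt[-exp(2*t)*sin(2*t)/4 - exp(2*t)*cos(2*t)/4] = -exp(2*t)*cos(2*t) = f(t).
F(5) = -exp(10)*sin(10)/4 - exp(10)*cos(10)/4; F(1) = -exp(2)*sin(2)/4 - exp(2)*cos(2)/4.
Integral = F(5) - F(1) = exp(2)*cos(2)/4 + exp(2)*sin(2)/4 - exp(10)*sin(10)/4 - exp(10)*cos(10)/4.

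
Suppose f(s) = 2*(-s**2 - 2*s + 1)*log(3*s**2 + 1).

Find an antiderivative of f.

An antiderivative is F(s) = -2*(9*s**3*log(3*s**2 + 1) - 6*s**3 + 27*s**2*log(3*s**2 + 1) - 27*s**2 - 27*s*log(3*s**2 + 1) + 60*s + 9*log(s**2 + 1/3) - 20*sqrt(3)*atan(sqrt(3)*s))/27.

Check any antiderivative F(s) by computing F'(s) and comparing it with f(s).
Check: d/ds[-2*(9*s**3*log(3*s**2 + 1) - 6*s**3 + 27*s**2*log(3*s**2 + 1) - 27*s**2 - 27*s*log(3*s**2 + 1) + 60*s + 9*log(s**2 + 1/3) - 20*sqrt(3)*atan(sqrt(3)*s))/27] = -2*s**2*log(3*s**2 + 1) - 4*s*log(3*s**2 + 1) + 2*log(3*s**2 + 1), which equals f(s).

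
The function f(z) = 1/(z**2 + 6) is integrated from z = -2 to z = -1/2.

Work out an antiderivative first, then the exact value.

Antiderivative: F(z) = sqrt(6)*atan(sqrt(6)*z/6)/6; value = -sqrt(6)*atan(sqrt(6)/12)/6 + sqrt(6)*atan(sqrt(6)/3)/6

A candidate is checked by its d/dz: the result must match f(z).
F(z) = sqrt(6)*atan(sqrt(6)*z/6)/6 is an antiderivative of f.
Check: d/dz[sqrt(6)*atan(sqrt(6)*z/6)/6] = 1/(z**2 + 6) = f(z).
F(-1/2) = -sqrt(6)*atan(sqrt(6)/12)/6; F(-2) = -sqrt(6)*atan(sqrt(6)/3)/6.
Integral = F(-1/2) - F(-2) = -sqrt(6)*atan(sqrt(6)/12)/6 + sqrt(6)*atan(sqrt(6)/3)/6.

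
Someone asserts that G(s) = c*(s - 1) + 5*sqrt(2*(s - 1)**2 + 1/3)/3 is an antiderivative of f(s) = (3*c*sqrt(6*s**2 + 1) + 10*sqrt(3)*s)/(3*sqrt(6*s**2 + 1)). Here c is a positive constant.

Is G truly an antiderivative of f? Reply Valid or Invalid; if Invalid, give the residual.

d/ds[G] = (3*c*sqrt(6*s**2 - 12*s + 7) + 10*sqrt(3)*s - 10*sqrt(3))/(3*sqrt(6*s**2 - 12*s + 7))
d/ds[G] - f(s) = (10*sqrt(3)*s*sqrt(6*s**2 + 1) - 10*sqrt(3)*s*sqrt(6*s**2 - 12*s + 7) - 10*sqrt(3)*sqrt(6*s**2 + 1))/(3*sqrt(6*s**2 + 1)*sqrt(6*s**2 - 12*s + 7)) != 0.

Invalid: d/ds[G] - f = (10*sqrt(3)*s*sqrt(6*s**2 + 1) - 10*sqrt(3)*s*sqrt(6*s**2 - 12*s + 7) - 10*sqrt(3)*sqrt(6*s**2 + 1))/(3*sqrt(6*s**2 + 1)*sqrt(6*s**2 - 12*s + 7)), which is not 0.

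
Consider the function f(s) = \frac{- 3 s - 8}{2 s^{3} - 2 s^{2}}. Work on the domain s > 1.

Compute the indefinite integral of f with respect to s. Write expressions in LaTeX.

F(s) = \frac{11 s \log{\left(s \right)} - 11 s \log{\left(s - 1 \right)} - 8}{2 s} + C

Factor the denominator (2 s^{2} \left(s - 1\right)) and decompose: f = - \frac{11}{2 \left(s - 1\right)} + \frac{11}{2 s} + \frac{4}{s^{2}}; each piece integrates to a log, atan, or power term.
Check: d/ds[\frac{11 s \log{\left(s \right)} - 11 s \log{\left(s - 1 \right)} - 8}{2 s}] = \frac{- 3 s - 8}{2 s^{3} - 2 s^{2}} = f(s).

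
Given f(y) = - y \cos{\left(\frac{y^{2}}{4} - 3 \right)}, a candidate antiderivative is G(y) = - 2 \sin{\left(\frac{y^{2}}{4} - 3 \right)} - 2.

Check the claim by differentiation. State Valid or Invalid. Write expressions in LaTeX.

Valid - the claim checks out under differentiation.

d/dy[G] = - y \cos{\left(\frac{y^{2}}{4} - 3 \right)}
This equals f(y) exactly, so the claim holds.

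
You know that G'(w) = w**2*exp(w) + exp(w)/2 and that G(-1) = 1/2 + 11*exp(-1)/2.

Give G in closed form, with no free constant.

G'(w) has the shape u'v + uv' for u = w**2 - 2*w + 5/2 and v = exp(w) — it is the derivative of the product u*v.
A general antiderivative is (2*w**2 - 4*w + 5)*exp(w)/2 + C.
The condition gives C = 1/2 + 11*exp(-1)/2 - (11*exp(-1)/2) = 1/2.
So G(w) = w**2*exp(w) - 2*w*exp(w) + 5*exp(w)/2 + 1/2.
Check: d/dw[w**2*exp(w) - 2*w*exp(w) + 5*exp(w)/2 + 1/2] = w**2*exp(w) + exp(w)/2 = G'(w).

G(w) = w**2*exp(w) - 2*w*exp(w) + 5*exp(w)/2 + 1/2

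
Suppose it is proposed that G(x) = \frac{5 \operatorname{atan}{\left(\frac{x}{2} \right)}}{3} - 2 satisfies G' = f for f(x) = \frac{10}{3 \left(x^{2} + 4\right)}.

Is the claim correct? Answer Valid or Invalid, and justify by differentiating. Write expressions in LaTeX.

Valid - differentiating G returns exactly f.

d/dx[G] = \frac{10}{3 x^{2} + 12}
This equals f(x) exactly, so the claim holds.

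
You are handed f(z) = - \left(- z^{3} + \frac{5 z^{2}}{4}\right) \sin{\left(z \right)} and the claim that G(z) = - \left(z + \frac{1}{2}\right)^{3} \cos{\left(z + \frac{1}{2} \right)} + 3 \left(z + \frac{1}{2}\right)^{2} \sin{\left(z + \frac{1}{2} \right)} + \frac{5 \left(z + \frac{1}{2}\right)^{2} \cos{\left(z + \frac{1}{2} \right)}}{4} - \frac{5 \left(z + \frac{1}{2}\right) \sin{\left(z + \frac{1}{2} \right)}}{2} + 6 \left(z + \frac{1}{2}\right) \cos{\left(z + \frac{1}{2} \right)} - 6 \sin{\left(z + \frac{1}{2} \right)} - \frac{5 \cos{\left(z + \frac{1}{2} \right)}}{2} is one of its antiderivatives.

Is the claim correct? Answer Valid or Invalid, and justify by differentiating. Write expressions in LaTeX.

d/dz[G] = z^{3} \sin{\left(z + \frac{1}{2} \right)} + \frac{z^{2} \sin{\left(z + \frac{1}{2} \right)}}{4} - \frac{z \sin{\left(z + \frac{1}{2} \right)}}{2} - \frac{3 \sin{\left(z + \frac{1}{2} \right)}}{16}
d/dz[G] - f(z) = - z^{3} \sin{\left(z \right)} + z^{3} \sin{\left(z + \frac{1}{2} \right)} + \frac{5 z^{2} \sin{\left(z \right)}}{4} + \frac{z^{2} \sin{\left(z + \frac{1}{2} \right)}}{4} - \frac{z \sin{\left(z + \frac{1}{2} \right)}}{2} - \frac{3 \sin{\left(z + \frac{1}{2} \right)}}{16} != 0.

Invalid: d/dz[G] - f = - z^{3} \sin{\left(z \right)} + z^{3} \sin{\left(z + \frac{1}{2} \right)} + \frac{5 z^{2} \sin{\left(z \right)}}{4} + \frac{z^{2} \sin{\left(z + \frac{1}{2} \right)}}{4} - \frac{z \sin{\left(z + \frac{1}{2} \right)}}{2} - \frac{3 \sin{\left(z + \frac{1}{2} \right)}}{16}, which is not 0.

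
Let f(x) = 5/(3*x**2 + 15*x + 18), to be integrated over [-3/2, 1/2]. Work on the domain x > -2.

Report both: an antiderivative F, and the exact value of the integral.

The denominator factors as 3*(x + 2)*(x + 3); partial fractions split f into directly integrable pieces: -5/(3*(x + 3)) + 5/(3*(x + 2)).
F(x) = 5*(log(x + 2) - log(x + 3))/3 is an antiderivative of f.
Check: d/dx[5*(log(x + 2) - log(x + 3))/3] = 5/(3*x**2 + 15*x + 18) = f(x).
F(1/2) = -5*log(7/2)/3 + 5*log(5/2)/3; F(-3/2) = -5*log(2)/3 - 5*log(3/2)/3.
Integral = F(1/2) - F(-3/2) = -5*log(7/2)/3 + 5*log(3/2)/3 + 5*log(2)/3 + 5*log(5/2)/3.

Antiderivative: F(x) = 5*(log(x + 2) - log(x + 3))/3; value = -5*log(7/2)/3 + 5*log(3/2)/3 + 5*log(2)/3 + 5*log(5/2)/3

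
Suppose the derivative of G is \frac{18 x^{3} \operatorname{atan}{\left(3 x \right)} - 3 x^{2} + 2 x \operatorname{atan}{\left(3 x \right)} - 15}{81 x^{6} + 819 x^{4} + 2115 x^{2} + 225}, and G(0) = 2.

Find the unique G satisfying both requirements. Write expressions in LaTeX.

G(x) = \frac{18 x^{2} - \operatorname{atan}{\left(3 x \right)} + 90}{9 \left(x^{2} + 5\right)}

G'(x) has the shape u'v + uv' for u = - \frac{1}{9 \left(x^{2} + 5\right)} and v = \operatorname{atan}{\left(3 x \right)} — it is the derivative of the product u*v.
A general antiderivative is - \frac{\operatorname{atan}{\left(3 x \right)}}{9 \left(x^{2} + 5\right)} + C.
The condition gives C = 2 - (0) = 2.
So G(x) = \frac{18 x^{2} - \operatorname{atan}{\left(3 x \right)} + 90}{9 \left(x^{2} + 5\right)}.
Check: d/dx[\frac{18 x^{2} - \operatorname{atan}{\left(3 x \right)} + 90}{9 \left(x^{2} + 5\right)}] = \frac{18 x^{3} \operatorname{atan}{\left(3 x \right)} - 3 x^{2} + 2 x \operatorname{atan}{\left(3 x \right)} - 15}{81 x^{6} + 819 x^{4} + 2115 x^{2} + 225} = G'(x).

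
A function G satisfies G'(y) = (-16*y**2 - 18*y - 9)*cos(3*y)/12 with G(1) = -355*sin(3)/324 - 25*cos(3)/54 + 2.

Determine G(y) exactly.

G(y) = (-144*y**2*sin(3*y) - 162*y*sin(3*y) - 96*y*cos(3*y) - 49*sin(3*y) - 54*cos(3*y) + 648)/324

Since d/dy undoes antidifferentiation here, G(y) must give back the stated G'(y).
A general antiderivative is -4*y**2*sin(3*y)/9 - y*sin(3*y)/2 - 8*y*cos(3*y)/27 - 49*sin(3*y)/324 - cos(3*y)/6 + C.
The condition gives C = -355*sin(3)/324 - 25*cos(3)/54 + 2 - (-355*sin(3)/324 - 25*cos(3)/54) = 2.
So G(y) = (-144*y**2*sin(3*y) - 162*y*sin(3*y) - 96*y*cos(3*y) - 49*sin(3*y) - 54*cos(3*y) + 648)/324.
Check: d/dy[(-144*y**2*sin(3*y) - 162*y*sin(3*y) - 96*y*cos(3*y) - 49*sin(3*y) - 54*cos(3*y) + 648)/324] = -4*y**2*cos(3*y)/3 - 3*y*cos(3*y)/2 - 3*cos(3*y)/4, which equals G'(y).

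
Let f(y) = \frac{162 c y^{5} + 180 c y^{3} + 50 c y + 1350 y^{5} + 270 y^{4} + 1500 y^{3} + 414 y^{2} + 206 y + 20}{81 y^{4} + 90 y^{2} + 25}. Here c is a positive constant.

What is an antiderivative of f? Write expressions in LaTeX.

An antiderivative is F(y) = \frac{27 c y^{4} + 15 c y^{2} + 225 y^{4} + 90 y^{3} + 69 y^{2} + 12 y + 4}{3 \left(9 y^{2} + 5\right)}.

Differentiate the proposed F(y) back; it has to land on f(y) exactly.
Check: d/dy[\frac{27 c y^{4} + 15 c y^{2} + 225 y^{4} + 90 y^{3} + 69 y^{2} + 12 y + 4}{3 \left(9 y^{2} + 5\right)}] = \frac{162 c y^{5} + 180 c y^{3} + 50 c y + 1350 y^{5} + 270 y^{4} + 1500 y^{3} + 414 y^{2} + 206 y + 20}{81 y^{4} + 90 y^{2} + 25} = f(y).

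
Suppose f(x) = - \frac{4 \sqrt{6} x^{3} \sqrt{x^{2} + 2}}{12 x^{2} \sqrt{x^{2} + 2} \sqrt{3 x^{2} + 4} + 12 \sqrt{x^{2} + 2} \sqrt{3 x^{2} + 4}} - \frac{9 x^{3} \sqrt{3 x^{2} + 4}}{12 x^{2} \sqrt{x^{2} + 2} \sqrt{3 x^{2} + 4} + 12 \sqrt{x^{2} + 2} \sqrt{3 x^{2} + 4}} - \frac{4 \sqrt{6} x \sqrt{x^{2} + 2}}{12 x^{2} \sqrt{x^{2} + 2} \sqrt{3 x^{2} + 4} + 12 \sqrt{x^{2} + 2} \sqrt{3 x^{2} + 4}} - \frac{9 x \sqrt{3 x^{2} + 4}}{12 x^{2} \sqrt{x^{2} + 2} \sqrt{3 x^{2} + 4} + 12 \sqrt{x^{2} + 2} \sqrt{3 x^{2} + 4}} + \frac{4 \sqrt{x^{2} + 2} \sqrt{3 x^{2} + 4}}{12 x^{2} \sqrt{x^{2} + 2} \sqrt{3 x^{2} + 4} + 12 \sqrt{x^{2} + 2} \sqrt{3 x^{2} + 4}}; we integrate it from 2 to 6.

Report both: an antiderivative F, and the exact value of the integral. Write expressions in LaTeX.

Antiderivative: F(x) = \frac{- 27 \sqrt{x^{2} + 2} - 4 \sqrt{6} \sqrt{3 x^{2} + 4} + 12 \operatorname{atan}{\left(x \right)}}{36}; value = - \frac{3 \sqrt{38}}{4} - \frac{4 \sqrt{42}}{9} - \frac{\operatorname{atan}{\left(2 \right)}}{3} + \frac{\operatorname{atan}{\left(6 \right)}}{3} + \frac{43 \sqrt{6}}{36}

Integrate term by term and add the pieces.
F(x) = \frac{- 27 \sqrt{x^{2} + 2} - 4 \sqrt{6} \sqrt{3 x^{2} + 4} + 12 \operatorname{atan}{\left(x \right)}}{36} is an antiderivative of f.
Check: d/dx[\frac{- 27 \sqrt{x^{2} + 2} - 4 \sqrt{6} \sqrt{3 x^{2} + 4} + 12 \operatorname{atan}{\left(x \right)}}{36}] = \frac{- 4 \sqrt{6} x^{3} \sqrt{x^{2} + 2} - 9 x^{3} \sqrt{3 x^{2} + 4} - 4 \sqrt{6} x \sqrt{x^{2} + 2} - 9 x \sqrt{3 x^{2} + 4} + 4 \sqrt{x^{2} + 2} \sqrt{3 x^{2} + 4}}{12 x^{2} \sqrt{x^{2} + 2} \sqrt{3 x^{2} + 4} + 12 \sqrt{x^{2} + 2} \sqrt{3 x^{2} + 4}}, which equals f(x).
F(6) = - \frac{3 \sqrt{38}}{4} - \frac{4 \sqrt{42}}{9} + \frac{\operatorname{atan}{\left(6 \right)}}{3}; F(2) = - \frac{43 \sqrt{6}}{36} + \frac{\operatorname{atan}{\left(2 \right)}}{3}.
Integral = F(6) - F(2) = - \frac{3 \sqrt{38}}{4} - \frac{4 \sqrt{42}}{9} - \frac{\operatorname{atan}{\left(2 \right)}}{3} + \frac{\operatorname{atan}{\left(6 \right)}}{3} + \frac{43 \sqrt{6}}{36}.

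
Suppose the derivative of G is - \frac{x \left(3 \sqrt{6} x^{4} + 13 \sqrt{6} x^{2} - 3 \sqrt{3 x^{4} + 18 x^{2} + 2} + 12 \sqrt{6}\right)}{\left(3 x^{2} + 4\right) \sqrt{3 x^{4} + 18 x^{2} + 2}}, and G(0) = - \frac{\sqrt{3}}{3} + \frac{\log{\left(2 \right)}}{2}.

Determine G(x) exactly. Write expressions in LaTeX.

G(x) = - \sqrt{\frac{x^{4}}{2} + 3 x^{2} + \frac{1}{3}} + \frac{\log{\left(\frac{3 x^{2}}{2} + 2 \right)}}{2}

A first test for any G(x): its x-derivative must equal the given G'(x).
A general antiderivative is - \sqrt{\frac{x^{4}}{2} + 3 x^{2} + \frac{1}{3}} + \frac{\log{\left(\frac{3 x^{2}}{2} + 2 \right)}}{2} + C.
The condition gives C = - \frac{\sqrt{3}}{3} + \frac{\log{\left(2 \right)}}{2} - (- \frac{\sqrt{3}}{3} + \frac{\log{\left(2 \right)}}{2}) = 0.
So G(x) = - \sqrt{\frac{x^{4}}{2} + 3 x^{2} + \frac{1}{3}} + \frac{\log{\left(\frac{3 x^{2}}{2} + 2 \right)}}{2}.
Check: d/dx[- \sqrt{\frac{x^{4}}{2} + 3 x^{2} + \frac{1}{3}} + \frac{\log{\left(\frac{3 x^{2}}{2} + 2 \right)}}{2}] = \frac{- 3 \sqrt{6} x^{5} - 13 \sqrt{6} x^{3} + 3 x \sqrt{3 x^{4} + 18 x^{2} + 2} - 12 \sqrt{6} x}{3 x^{2} \sqrt{3 x^{4} + 18 x^{2} + 2} + 4 \sqrt{3 x^{4} + 18 x^{2} + 2}}, which equals G'(x).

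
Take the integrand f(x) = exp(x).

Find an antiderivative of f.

Differentiate the proposed F(x) back; it has to land on f(x) exactly.
Check: d/dx[exp(x)] = exp(x) = f(x).

An antiderivative is F(x) = exp(x).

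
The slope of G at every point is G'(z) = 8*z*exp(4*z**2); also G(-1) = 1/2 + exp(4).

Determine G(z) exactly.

G(z) = (2*exp(4*z**2) + 1)/2

The substitution u = 4*z**2 works: G'(z) is exactly (dG/du)*(du/dz) for that inner function.
A general antiderivative is exp(4*z**2) + C.
The condition gives C = 1/2 + exp(4) - (exp(4)) = 1/2.
So G(z) = (2*exp(4*z**2) + 1)/2.
Check: d/dz[(2*exp(4*z**2) + 1)/2] = 8*z*exp(4*z**2) = G'(z).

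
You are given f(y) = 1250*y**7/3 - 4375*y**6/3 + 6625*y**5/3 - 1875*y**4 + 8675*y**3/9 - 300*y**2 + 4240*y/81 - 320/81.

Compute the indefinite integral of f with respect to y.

F(y) = (-15*y**2 + 15*y - 4)**4/972 + C

The substitution u = -5*y**2/2 + 5*y/2 - 2/3 works: f is exactly (dF/du)*(du/dy) for that inner function.
Check: d/dy[(-15*y**2 + 15*y - 4)**4/972] = 1250*y**7/3 - 4375*y**6/3 + 6625*y**5/3 - 1875*y**4 + 8675*y**3/9 - 300*y**2 + 4240*y/81 - 320/81 = f(y).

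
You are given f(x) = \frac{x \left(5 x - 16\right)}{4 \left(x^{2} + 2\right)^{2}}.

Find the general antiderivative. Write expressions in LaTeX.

F(x) = \frac{16 - 5 x}{8 x^{2} + 16} + \frac{5 \sqrt{2} \operatorname{atan}{\left(\frac{\sqrt{2} x}{2} \right)}}{16} + C

Since d/dx undoes antidifferentiation here, F'(x) = f(x) is required of F(x).
Check: d/dx[\frac{16 - 5 x}{8 x^{2} + 16} + \frac{5 \sqrt{2} \operatorname{atan}{\left(\frac{\sqrt{2} x}{2} \right)}}{16}] = \frac{5 x^{2} - 16 x}{4 x^{4} + 16 x^{2} + 16}, which equals f(x).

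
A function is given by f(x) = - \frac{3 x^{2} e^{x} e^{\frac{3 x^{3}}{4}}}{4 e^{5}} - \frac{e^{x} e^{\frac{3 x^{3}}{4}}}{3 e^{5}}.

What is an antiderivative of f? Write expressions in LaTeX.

An antiderivative is F(x) = - \frac{e^{x} e^{\frac{3 x^{3}}{4}}}{3 e^{5}}.

f matches the chain-rule pattern g'(h)*h' with inner function h(x) = \frac{3 x^{3}}{4} + x - 5; substituting u = h(x) collapses the integral.
Check: d/dx[- \frac{e^{x} e^{\frac{3 x^{3}}{4}}}{3 e^{5}}] = \frac{- 9 x^{2} e^{x} e^{\frac{3 x^{3}}{4}} - 4 e^{x} e^{\frac{3 x^{3}}{4}}}{12 e^{5}}, which equals f(x).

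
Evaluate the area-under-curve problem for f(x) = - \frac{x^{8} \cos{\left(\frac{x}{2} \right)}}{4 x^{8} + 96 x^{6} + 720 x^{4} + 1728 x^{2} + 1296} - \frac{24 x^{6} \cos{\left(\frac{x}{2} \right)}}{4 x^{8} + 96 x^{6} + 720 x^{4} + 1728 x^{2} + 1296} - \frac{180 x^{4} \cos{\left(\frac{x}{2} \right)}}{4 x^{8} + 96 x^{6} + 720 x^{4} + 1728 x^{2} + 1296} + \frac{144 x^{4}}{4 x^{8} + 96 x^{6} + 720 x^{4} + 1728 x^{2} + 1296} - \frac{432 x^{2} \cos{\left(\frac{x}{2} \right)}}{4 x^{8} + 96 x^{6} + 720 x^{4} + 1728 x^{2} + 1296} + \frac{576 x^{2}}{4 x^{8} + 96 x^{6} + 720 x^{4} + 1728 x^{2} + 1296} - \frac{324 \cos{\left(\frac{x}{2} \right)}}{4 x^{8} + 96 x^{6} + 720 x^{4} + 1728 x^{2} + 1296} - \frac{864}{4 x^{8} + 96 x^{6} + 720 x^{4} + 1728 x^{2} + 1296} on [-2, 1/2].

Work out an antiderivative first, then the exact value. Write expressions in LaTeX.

The integrand splits into summands that can be handled one at a time.
F(x) = - \frac{4 x}{\frac{x^{4}}{3} + 4 x^{2} + 6} - \frac{\sin{\left(\frac{x}{2} \right)}}{2} is an antiderivative of f.
Check: d/dx[- \frac{4 x}{\frac{x^{4}}{3} + 4 x^{2} + 6} - \frac{\sin{\left(\frac{x}{2} \right)}}{2}] = \frac{- x^{8} \cos{\left(\frac{x}{2} \right)} - 24 x^{6} \cos{\left(\frac{x}{2} \right)} - 180 x^{4} \cos{\left(\frac{x}{2} \right)} + 144 x^{4} - 432 x^{2} \cos{\left(\frac{x}{2} \right)} + 576 x^{2} - 324 \cos{\left(\frac{x}{2} \right)} - 864}{4 x^{8} + 96 x^{6} + 720 x^{4} + 1728 x^{2} + 1296}, which equals f(x).
F(1/2) = - \frac{96}{337} - \frac{\sin{\left(\frac{1}{4} \right)}}{2}; F(-2) = \frac{12}{41} + \frac{\sin{\left(1 \right)}}{2}.
Integral = F(1/2) - F(-2) = - \frac{7980}{13817} - \frac{\sin{\left(1 \right)}}{2} - \frac{\sin{\left(\frac{1}{4} \right)}}{2}.

Antiderivative: F(x) = - \frac{4 x}{\frac{x^{4}}{3} + 4 x^{2} + 6} - \frac{\sin{\left(\frac{x}{2} \right)}}{2}; value = - \frac{7980}{13817} - \frac{\sin{\left(1 \right)}}{2} - \frac{\sin{\left(\frac{1}{4} \right)}}{2}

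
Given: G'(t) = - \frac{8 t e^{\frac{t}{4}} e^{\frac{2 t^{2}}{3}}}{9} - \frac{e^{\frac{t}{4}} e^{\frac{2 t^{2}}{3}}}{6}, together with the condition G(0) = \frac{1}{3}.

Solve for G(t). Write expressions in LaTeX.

G(t) = - \frac{2 e^{\frac{t}{4}} e^{\frac{2 t^{2}}{3}}}{3} + 1

G'(t) matches the chain-rule pattern g'(h)*h' with inner function h(t) = \frac{2 t^{2}}{3} + \frac{t}{4}; substituting u = h(t) collapses the integral.
A general antiderivative is - \frac{2 e^{\frac{2 t^{2}}{3} + \frac{t}{4}}}{3} + C.
The condition gives C = \frac{1}{3} - (- \frac{2}{3}) = 1.
So G(t) = - \frac{2 e^{\frac{t}{4}} e^{\frac{2 t^{2}}{3}}}{3} + 1.
Check: d/dt[- \frac{2 e^{\frac{t}{4}} e^{\frac{2 t^{2}}{3}}}{3} + 1] = - \frac{8 t e^{\frac{t}{4}} e^{\frac{2 t^{2}}{3}}}{9} - \frac{e^{\frac{t}{4}} e^{\frac{2 t^{2}}{3}}}{6} = G'(t).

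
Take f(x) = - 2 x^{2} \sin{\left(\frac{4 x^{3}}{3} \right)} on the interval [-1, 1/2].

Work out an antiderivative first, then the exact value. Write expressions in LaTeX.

f matches the chain-rule pattern g'(h)*h' with inner function h(x) = \frac{4 x^{3}}{3}; substituting u = h(x) collapses the integral.
F(x) = \frac{\cos{\left(\frac{4 x^{3}}{3} \right)}}{2} is an antiderivative of f.
Check: d/dx[\frac{\cos{\left(\frac{4 x^{3}}{3} \right)}}{2}] = - 2 x^{2} \sin{\left(\frac{4 x^{3}}{3} \right)} = f(x).
F(1/2) = \frac{\cos{\left(\frac{1}{6} \right)}}{2}; F(-1) = \frac{\cos{\left(\frac{4}{3} \right)}}{2}.
Integral = F(1/2) - F(-1) = - \frac{\cos{\left(\frac{4}{3} \right)}}{2} + \frac{\cos{\left(\frac{1}{6} \right)}}{2}.

Antiderivative: F(x) = \frac{\cos{\left(\frac{4 x^{3}}{3} \right)}}{2}; value = - \frac{\cos{\left(\frac{4}{3} \right)}}{2} + \frac{\cos{\left(\frac{1}{6} \right)}}{2}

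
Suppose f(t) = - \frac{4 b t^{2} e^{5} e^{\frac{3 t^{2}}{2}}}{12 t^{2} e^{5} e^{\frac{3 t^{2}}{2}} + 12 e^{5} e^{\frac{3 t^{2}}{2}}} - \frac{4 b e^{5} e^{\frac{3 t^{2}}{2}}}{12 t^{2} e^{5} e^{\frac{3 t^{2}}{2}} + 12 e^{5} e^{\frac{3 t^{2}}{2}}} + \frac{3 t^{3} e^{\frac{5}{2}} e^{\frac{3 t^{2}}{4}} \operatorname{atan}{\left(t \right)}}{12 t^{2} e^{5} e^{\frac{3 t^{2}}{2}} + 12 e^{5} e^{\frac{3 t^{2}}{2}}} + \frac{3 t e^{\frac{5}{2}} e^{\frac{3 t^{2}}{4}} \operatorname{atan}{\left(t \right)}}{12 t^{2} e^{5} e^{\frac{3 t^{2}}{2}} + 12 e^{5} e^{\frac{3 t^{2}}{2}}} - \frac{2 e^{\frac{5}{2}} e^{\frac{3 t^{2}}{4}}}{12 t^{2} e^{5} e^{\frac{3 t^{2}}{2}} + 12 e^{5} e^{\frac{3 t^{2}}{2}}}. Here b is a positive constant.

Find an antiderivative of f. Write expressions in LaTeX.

Integrate term by term and add the pieces.
Check: d/dt[- \frac{b t}{3} - \frac{e^{- \frac{3 t^{2}}{4}} \operatorname{atan}{\left(t \right)}}{6 e^{\frac{5}{2}}}] = \frac{- 4 b t^{2} e^{5} e^{\frac{3 t^{2}}{2}} - 4 b e^{5} e^{\frac{3 t^{2}}{2}} + 3 t^{3} e^{\frac{5}{2}} e^{\frac{3 t^{2}}{4}} \operatorname{atan}{\left(t \right)} + 3 t e^{\frac{5}{2}} e^{\frac{3 t^{2}}{4}} \operatorname{atan}{\left(t \right)} - 2 e^{\frac{5}{2}} e^{\frac{3 t^{2}}{4}}}{12 t^{2} e^{5} e^{\frac{3 t^{2}}{2}} + 12 e^{5} e^{\frac{3 t^{2}}{2}}}, which equals f(t).

An antiderivative is F(t) = - \frac{b t}{3} - \frac{e^{- \frac{3 t^{2}}{4}} \operatorname{atan}{\left(t \right)}}{6 e^{\frac{5}{2}}}.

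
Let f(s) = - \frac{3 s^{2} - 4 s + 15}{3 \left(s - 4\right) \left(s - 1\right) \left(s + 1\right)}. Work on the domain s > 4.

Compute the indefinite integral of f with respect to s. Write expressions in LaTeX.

Factor the denominator (3 \left(s - 4\right) \left(s - 1\right) \left(s + 1\right)) and decompose: f = - \frac{11}{15 \left(s + 1\right)} + \frac{7}{9 \left(s - 1\right)} - \frac{47}{45 \left(s - 4\right)}; each piece integrates to a log, atan, or power term.
Check: d/ds[- \frac{47 \log{\left(s - 4 \right)} - 35 \log{\left(s - 1 \right)} + 33 \log{\left(s + 1 \right)}}{45}] = \frac{- 3 s^{2} + 4 s - 15}{3 s^{3} - 12 s^{2} - 3 s + 12}, which equals f(s).

F(s) = - \frac{47 \log{\left(s - 4 \right)} - 35 \log{\left(s - 1 \right)} + 33 \log{\left(s + 1 \right)}}{45} + C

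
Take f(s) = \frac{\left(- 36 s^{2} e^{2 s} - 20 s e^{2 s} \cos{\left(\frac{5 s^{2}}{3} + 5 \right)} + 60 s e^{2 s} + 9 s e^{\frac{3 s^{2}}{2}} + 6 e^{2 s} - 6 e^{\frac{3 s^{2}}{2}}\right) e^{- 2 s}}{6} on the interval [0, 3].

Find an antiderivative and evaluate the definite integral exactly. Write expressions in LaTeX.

Antiderivative: F(s) = \frac{- 4 s^{3} + 10 s^{2} + 2 s + e^{\frac{3 s^{2}}{2} - 2 s} - 2 \sin{\left(\frac{5 s^{2}}{3} + 5 \right)} + 4}{2}; value = - \frac{13}{2} + \sin{\left(5 \right)} - \sin{\left(20 \right)} + \frac{e^{\frac{15}{2}}}{2}

Since d/ds undoes antidifferentiation here, F'(s) = f(s) is required of F(s).
F(s) = \frac{- 4 s^{3} + 10 s^{2} + 2 s + e^{\frac{3 s^{2}}{2} - 2 s} - 2 \sin{\left(\frac{5 s^{2}}{3} + 5 \right)} + 4}{2} is an antiderivative of f.
Check: d/ds[\frac{- 4 s^{3} + 10 s^{2} + 2 s + e^{\frac{3 s^{2}}{2} - 2 s} - 2 \sin{\left(\frac{5 s^{2}}{3} + 5 \right)} + 4}{2}] = - 6 s^{2} - \frac{10 s \cos{\left(\frac{5 s^{2}}{3} + 5 \right)}}{3} + 10 s + \frac{3 s e^{- 2 s} e^{\frac{3 s^{2}}{2}}}{2} + 1 - e^{- 2 s} e^{\frac{3 s^{2}}{2}}, which equals f(s).
F(3) = -4 - \sin{\left(20 \right)} + \frac{e^{\frac{15}{2}}}{2}; F(0) = \frac{5}{2} - \sin{\left(5 \right)}.
Integral = F(3) - F(0) = - \frac{13}{2} + \sin{\left(5 \right)} - \sin{\left(20 \right)} + \frac{e^{\frac{15}{2}}}{2}.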